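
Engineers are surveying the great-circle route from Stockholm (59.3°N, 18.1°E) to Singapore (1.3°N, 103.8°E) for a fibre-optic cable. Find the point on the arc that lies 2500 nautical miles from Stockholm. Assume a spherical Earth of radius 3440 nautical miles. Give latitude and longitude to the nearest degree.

≈ 39°N, 76°E

Write both endpoints as unit vectors p₁, p₂ with components (cos φ cos λ, cos φ sin λ, sin φ).
The central angle between the endpoints is δ = arccos(p₁·p₂) ≈ 1.513 rad (86.7°). The total great-circle distance is δ·R ≈ 1.513 × 3440 ≈ 5205 nmi, so the target fraction is f = 2500/5205 ≈ 0.480.
Interpolate at f ≈ 0.480 with slerp weights a = sin((1−f)δ)/sin δ ≈ 0.709, b = sin(fδ)/sin δ ≈ 0.666.
p = a·p₁ + b·p₂ ≈ (0.185, 0.759, 0.625); φ = arcsin(p_z) ≈ 38.66°, λ = atan2(p_y, p_x) ≈ 76.27°.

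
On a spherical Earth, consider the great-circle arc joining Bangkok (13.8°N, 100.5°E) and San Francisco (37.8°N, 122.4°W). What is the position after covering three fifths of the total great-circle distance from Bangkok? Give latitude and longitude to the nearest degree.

Convert each endpoint to a unit vector on the sphere (x = cos φ cos λ, y = cos φ sin λ, z = sin φ).
The central angle between the endpoints is δ = arccos(p₁·p₂) ≈ 2.000 rad (114.6°).
Interpolate at f = 3/5 with slerp weights a = sin((1−f)δ)/sin δ ≈ 0.789, b = sin(fδ)/sin δ ≈ 1.025.
p = a·p₁ + b·p₂ ≈ (-0.573, 0.069, 0.816); φ = arcsin(p_z) ≈ 54.71°, λ = atan2(p_y, p_x) ≈ 173.10°.

≈ (55°N, 173°E)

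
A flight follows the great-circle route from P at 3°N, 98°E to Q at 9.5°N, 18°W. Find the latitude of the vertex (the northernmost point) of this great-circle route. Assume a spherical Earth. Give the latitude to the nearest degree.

The great circle lies in the plane with unit normal n̂ = (p₁ × p₂)/|p₁ × p₂|.
Here n̂_z ≈ -0.977; the vertex latitude is φ_max = arccos|n̂_z| ≈ 12.3°.

≈ 12°N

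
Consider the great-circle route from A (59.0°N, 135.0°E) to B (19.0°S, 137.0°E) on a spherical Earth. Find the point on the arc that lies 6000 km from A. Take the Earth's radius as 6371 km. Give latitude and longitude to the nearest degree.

Convert each endpoint to a unit vector on the sphere (x = cos φ cos λ, y = cos φ sin λ, z = sin φ).
The central angle between the endpoints is δ = arccos(p₁·p₂) ≈ 1.362 rad (78.0°). The total great-circle distance is δ·R ≈ 1.362 × 6371 ≈ 8675 km, so the target fraction is f = 6000/8675 ≈ 0.692.
Interpolate at f ≈ 0.692 with slerp weights a = sin((1−f)δ)/sin δ ≈ 0.417, b = sin(fδ)/sin δ ≈ 0.827.
p = a·p₁ + b·p₂ ≈ (-0.723, 0.685, 0.088); φ = arcsin(p_z) ≈ 5.05°, λ = atan2(p_y, p_x) ≈ 136.57°.

≈ (5°N, 137°E)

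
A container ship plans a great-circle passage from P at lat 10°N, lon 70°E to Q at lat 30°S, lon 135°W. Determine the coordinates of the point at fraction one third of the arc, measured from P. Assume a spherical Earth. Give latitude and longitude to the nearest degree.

≈ lat 24°S, lon 107°E

Write both endpoints as unit vectors p₁, p₂ with components (cos φ cos λ, cos φ sin λ, sin φ).
The central angle between the endpoints is δ = arccos(p₁·p₂) ≈ 2.606 rad (149.3°).
Interpolate at f = 1/3 with slerp weights a = sin((1−f)δ)/sin δ ≈ 1.931, b = sin(fδ)/sin δ ≈ 1.495.
p = a·p₁ + b·p₂ ≈ (-0.265, 0.872, -0.412); φ = arcsin(p_z) ≈ -24.34°, λ = atan2(p_y, p_x) ≈ 106.91°.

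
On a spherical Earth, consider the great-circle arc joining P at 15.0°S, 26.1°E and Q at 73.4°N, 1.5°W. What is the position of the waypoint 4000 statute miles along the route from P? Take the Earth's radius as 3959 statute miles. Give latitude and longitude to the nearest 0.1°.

Convert each endpoint to a unit vector on the sphere (x = cos φ cos λ, y = cos φ sin λ, z = sin φ).
The central angle between the endpoints is δ = arccos(p₁·p₂) ≈ 1.574 rad (90.2°). The total great-circle distance is δ·R ≈ 1.574 × 3959 ≈ 6233 mi, so the target fraction is f = 4000/6233 ≈ 0.642.
Interpolate at f ≈ 0.642 with slerp weights a = sin((1−f)δ)/sin δ ≈ 0.535, b = sin(fδ)/sin δ ≈ 0.847.
p = a·p₁ + b·p₂ ≈ (0.706, 0.221, 0.673); φ = arcsin(p_z) ≈ 42.33°, λ = atan2(p_y, p_x) ≈ 17.38°.

≈ 42.3°N, 17.4°E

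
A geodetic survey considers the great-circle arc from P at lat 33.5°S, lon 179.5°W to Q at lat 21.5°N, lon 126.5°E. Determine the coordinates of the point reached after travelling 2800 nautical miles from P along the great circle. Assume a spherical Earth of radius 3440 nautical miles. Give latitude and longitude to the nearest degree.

≈ lat 0°N, lon 146°E

Write both endpoints as unit vectors p₁, p₂ with components (cos φ cos λ, cos φ sin λ, sin φ).
The central angle between the endpoints is δ = arccos(p₁·p₂) ≈ 1.314 rad (75.3°). The total great-circle distance is δ·R ≈ 1.314 × 3440 ≈ 4521 nmi, so the target fraction is f = 2800/4521 ≈ 0.619.
Interpolate at f ≈ 0.619 with slerp weights a = sin((1−f)δ)/sin δ ≈ 0.496, b = sin(fδ)/sin δ ≈ 0.752.
p = a·p₁ + b·p₂ ≈ (-0.829, 0.559, 0.002); φ = arcsin(p_z) ≈ 0.10°, λ = atan2(p_y, p_x) ≈ 146.05°.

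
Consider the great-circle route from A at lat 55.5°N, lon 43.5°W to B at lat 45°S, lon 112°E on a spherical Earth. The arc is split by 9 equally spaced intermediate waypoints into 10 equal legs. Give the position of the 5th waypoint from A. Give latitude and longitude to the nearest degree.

≈ lat 21°N, lon 61°E

Write both endpoints as unit vectors p₁, p₂ with components (cos φ cos λ, cos φ sin λ, sin φ).
The central angle between the endpoints is δ = arccos(p₁·p₂) ≈ 2.815 rad (161.3°).
Interpolate at f = 5/10 with slerp weights a = sin((1−f)δ)/sin δ ≈ 3.077, b = sin(fδ)/sin δ ≈ 3.077.
p = a·p₁ + b·p₂ ≈ (0.449, 0.818, 0.360); φ = arcsin(p_z) ≈ 21.11°, λ = atan2(p_y, p_x) ≈ 61.22°.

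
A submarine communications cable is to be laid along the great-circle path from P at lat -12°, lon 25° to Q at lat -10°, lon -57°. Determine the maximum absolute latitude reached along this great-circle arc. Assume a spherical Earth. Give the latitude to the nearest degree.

The great circle lies in the plane with unit normal n̂ = (p₁ × p₂)/|p₁ × p₂|.
Here n̂_z ≈ -0.968; the vertex latitude is φ_max = arccos|n̂_z| ≈ 14.5°.
Check via Clairaut: cos φ_max = |cos φ₁| · sin C = cos(12.0°)·sin(98.2°) ≈ 0.968, again giving ≈ 14.5°.

≈ -15°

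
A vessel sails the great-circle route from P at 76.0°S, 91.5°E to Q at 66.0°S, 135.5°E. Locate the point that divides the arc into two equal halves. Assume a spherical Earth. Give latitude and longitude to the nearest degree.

≈ 72°S, 119°E

Write both endpoints as unit vectors p₁, p₂ with components (cos φ cos λ, cos φ sin λ, sin φ).
The central angle between the endpoints is δ = arccos(p₁·p₂) ≈ 0.294 rad (16.8°).
Interpolate at f = 1/2 with slerp weights a = sin((1−f)δ)/sin δ ≈ 0.505, b = sin(fδ)/sin δ ≈ 0.505.
p = a·p₁ + b·p₂ ≈ (-0.150, 0.266, -0.952); φ = arcsin(p_z) ≈ -72.21°, λ = atan2(p_y, p_x) ≈ 119.36°.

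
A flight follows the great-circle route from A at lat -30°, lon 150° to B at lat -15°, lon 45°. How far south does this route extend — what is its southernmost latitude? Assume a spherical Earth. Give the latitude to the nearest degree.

≈ -36°

The great circle lies in the plane with unit normal n̂ = (p₁ × p₂)/|p₁ × p₂|.
Here n̂_z ≈ -0.811; the vertex latitude is φ_max = arccos|n̂_z| ≈ 35.8°.
Check via Clairaut: cos φ_max = |cos φ₁| · sin C = cos(30.0°)·sin(110.5°) ≈ 0.811, again giving ≈ 35.8°.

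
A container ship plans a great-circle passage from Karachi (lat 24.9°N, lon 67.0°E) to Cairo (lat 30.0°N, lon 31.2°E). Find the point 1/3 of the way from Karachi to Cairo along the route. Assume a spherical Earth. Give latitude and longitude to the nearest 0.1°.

≈ lat 27.6°N, lon 55.5°E

Convert each endpoint to a unit vector on the sphere (x = cos φ cos λ, y = cos φ sin λ, z = sin φ).
The central angle between the endpoints is δ = arccos(p₁·p₂) ≈ 0.559 rad (32.0°).
Interpolate at f = 1/3 with slerp weights a = sin((1−f)δ)/sin δ ≈ 0.687, b = sin(fδ)/sin δ ≈ 0.349.
p = a·p₁ + b·p₂ ≈ (0.502, 0.730, 0.464); φ = arcsin(p_z) ≈ 27.63°, λ = atan2(p_y, p_x) ≈ 55.48°.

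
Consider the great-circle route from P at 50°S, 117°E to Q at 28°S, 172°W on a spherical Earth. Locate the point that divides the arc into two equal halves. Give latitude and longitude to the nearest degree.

≈ 45°S, 159°E

The haversine formula gives a central angle δ ≈ 0.995 rad (57.0°) between the endpoints.
Interpolate at f = 1/2 with slerp weights a = sin((1−f)δ)/sin δ ≈ 0.569, b = sin(fδ)/sin δ ≈ 0.569.
p = a·p₁ + b·p₂ ≈ (-0.664, 0.256, -0.703); φ = arcsin(p_z) ≈ -44.67°, λ = atan2(p_y, p_x) ≈ 158.91°.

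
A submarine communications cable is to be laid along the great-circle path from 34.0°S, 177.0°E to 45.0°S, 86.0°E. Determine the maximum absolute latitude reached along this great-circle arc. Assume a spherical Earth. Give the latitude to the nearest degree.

≈ 51°S

The great circle lies in the plane with unit normal n̂ = (p₁ × p₂)/|p₁ × p₂|.
Here n̂_z ≈ -0.635; the vertex latitude is φ_max = arccos|n̂_z| ≈ 50.6°.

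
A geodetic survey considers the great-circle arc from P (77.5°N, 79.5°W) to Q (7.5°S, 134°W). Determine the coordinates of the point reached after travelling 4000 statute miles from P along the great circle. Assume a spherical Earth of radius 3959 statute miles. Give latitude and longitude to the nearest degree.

≈ (24°N, 128°W)

From cos δ = sin φ₁ sin φ₂ + cos φ₁ cos φ₂ cos Δλ, the central angle is δ ≈ 1.574 rad (90.2°). The total great-circle distance is δ·R ≈ 1.574 × 3959 ≈ 6230 mi, so the target fraction is f = 4000/6230 ≈ 0.642.
Interpolate at f ≈ 0.642 with slerp weights a = sin((1−f)δ)/sin δ ≈ 0.534, b = sin(fδ)/sin δ ≈ 0.847.
p = a·p₁ + b·p₂ ≈ (-0.562, -0.718, 0.411); φ = arcsin(p_z) ≈ 24.25°, λ = atan2(p_y, p_x) ≈ -128.08°.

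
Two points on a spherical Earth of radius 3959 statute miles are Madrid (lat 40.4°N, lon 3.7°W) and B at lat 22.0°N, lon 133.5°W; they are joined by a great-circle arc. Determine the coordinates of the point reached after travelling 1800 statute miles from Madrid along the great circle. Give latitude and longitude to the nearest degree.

≈ lat 54°N, lon 37°W

The haversine formula gives a central angle δ ≈ 1.782 rad (102.1°) between the endpoints. The total great-circle distance is δ·R ≈ 1.782 × 3959 ≈ 7053 mi, so the target fraction is f = 1800/7053 ≈ 0.255.
Interpolate at f ≈ 0.255 with slerp weights a = sin((1−f)δ)/sin δ ≈ 0.992, b = sin(fδ)/sin δ ≈ 0.449.
p = a·p₁ + b·p₂ ≈ (0.468, -0.351, 0.811); φ = arcsin(p_z) ≈ 54.23°, λ = atan2(p_y, p_x) ≈ -36.88°.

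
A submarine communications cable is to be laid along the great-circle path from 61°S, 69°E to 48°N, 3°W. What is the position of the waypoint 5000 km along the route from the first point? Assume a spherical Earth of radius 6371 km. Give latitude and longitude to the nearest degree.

From cos δ = sin φ₁ sin φ₂ + cos φ₁ cos φ₂ cos Δλ, the central angle is δ ≈ 2.153 rad (123.3°). The total great-circle distance is δ·R ≈ 2.153 × 6371 ≈ 13716 km, so the target fraction is f = 5000/13716 ≈ 0.365.
Interpolate at f ≈ 0.365 with slerp weights a = sin((1−f)δ)/sin δ ≈ 1.173, b = sin(fδ)/sin δ ≈ 0.846.
p = a·p₁ + b·p₂ ≈ (0.769, 0.501, -0.397); φ = arcsin(p_z) ≈ -23.38°, λ = atan2(p_y, p_x) ≈ 33.09°.

≈ 23°S, 33°E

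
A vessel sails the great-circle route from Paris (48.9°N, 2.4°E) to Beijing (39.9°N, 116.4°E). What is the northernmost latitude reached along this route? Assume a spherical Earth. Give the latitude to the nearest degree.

The great circle lies in the plane with unit normal n̂ = (p₁ × p₂)/|p₁ × p₂|.
Here n̂_z ≈ +0.480; the vertex latitude is φ_max = arccos|n̂_z| ≈ 61.3°.
Check via Clairaut: cos φ_max = |cos φ₁| · sin C = cos(48.9°)·sin(46.9°) ≈ 0.480, again giving ≈ 61.3°.

≈ 61°N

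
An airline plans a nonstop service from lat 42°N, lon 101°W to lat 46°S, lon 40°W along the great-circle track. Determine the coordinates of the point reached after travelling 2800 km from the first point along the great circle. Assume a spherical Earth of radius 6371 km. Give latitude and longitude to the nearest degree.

≈ lat 21°N, lon 84°W

Convert each endpoint to a unit vector on the sphere (x = cos φ cos λ, y = cos φ sin λ, z = sin φ).
The central angle between the endpoints is δ = arccos(p₁·p₂) ≈ 1.804 rad (103.4°). The total great-circle distance is δ·R ≈ 1.804 × 6371 ≈ 11493 km, so the target fraction is f = 2800/11493 ≈ 0.244.
Interpolate at f ≈ 0.244 with slerp weights a = sin((1−f)δ)/sin δ ≈ 1.006, b = sin(fδ)/sin δ ≈ 0.437.
p = a·p₁ + b·p₂ ≈ (0.090, -0.929, 0.359); φ = arcsin(p_z) ≈ 21.01°, λ = atan2(p_y, p_x) ≈ -84.46°.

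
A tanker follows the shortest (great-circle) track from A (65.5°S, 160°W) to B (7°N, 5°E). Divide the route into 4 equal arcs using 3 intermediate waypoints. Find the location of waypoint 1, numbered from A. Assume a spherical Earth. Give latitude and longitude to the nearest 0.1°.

The haversine formula gives a central angle δ ≈ 2.104 rad (120.6°) between the endpoints.
Interpolate at f = 1/4 with slerp weights a = sin((1−f)δ)/sin δ ≈ 1.161, b = sin(fδ)/sin δ ≈ 0.583.
p = a·p₁ + b·p₂ ≈ (0.124, -0.114, -0.986); φ = arcsin(p_z) ≈ -80.29°, λ = atan2(p_y, p_x) ≈ -42.65°.

≈ (80.3°S, 42.7°W)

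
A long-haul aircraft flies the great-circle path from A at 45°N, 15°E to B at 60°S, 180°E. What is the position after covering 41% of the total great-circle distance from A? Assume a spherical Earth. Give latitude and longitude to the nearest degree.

The haversine formula gives a central angle δ ≈ 2.837 rad (162.5°) between the endpoints.
Interpolate at f = 0.41 with slerp weights a = sin((1−f)δ)/sin δ ≈ 3.314, b = sin(fδ)/sin δ ≈ 3.058.
p = a·p₁ + b·p₂ ≈ (0.734, 0.606, -0.305); φ = arcsin(p_z) ≈ -17.78°, λ = atan2(p_y, p_x) ≈ 39.56°.

≈ 18°S, 40°E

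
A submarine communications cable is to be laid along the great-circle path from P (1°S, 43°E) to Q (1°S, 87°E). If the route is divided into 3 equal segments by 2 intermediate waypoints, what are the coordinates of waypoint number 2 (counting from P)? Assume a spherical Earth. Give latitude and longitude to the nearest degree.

Convert each endpoint to a unit vector on the sphere (x = cos φ cos λ, y = cos φ sin λ, z = sin φ).
The central angle between the endpoints is δ = arccos(p₁·p₂) ≈ 0.768 rad (44.0°).
Interpolate at f = 2/3 with slerp weights a = sin((1−f)δ)/sin δ ≈ 0.364, b = sin(fδ)/sin δ ≈ 0.705.
p = a·p₁ + b·p₂ ≈ (0.303, 0.953, -0.019); φ = arcsin(p_z) ≈ -1.07°, λ = atan2(p_y, p_x) ≈ 72.33°.

≈ (1°S, 72°E)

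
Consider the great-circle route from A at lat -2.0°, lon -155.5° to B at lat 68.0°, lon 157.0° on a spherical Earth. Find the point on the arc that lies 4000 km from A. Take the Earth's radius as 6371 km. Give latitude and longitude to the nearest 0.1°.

≈ lat 32.3°, lon -166.9°

Convert each endpoint to a unit vector on the sphere (x = cos φ cos λ, y = cos φ sin λ, z = sin φ).
The central angle between the endpoints is δ = arccos(p₁·p₂) ≈ 1.348 rad (77.3°). The total great-circle distance is δ·R ≈ 1.348 × 6371 ≈ 8591 km, so the target fraction is f = 4000/8591 ≈ 0.466.
Interpolate at f ≈ 0.466 with slerp weights a = sin((1−f)δ)/sin δ ≈ 0.676, b = sin(fδ)/sin δ ≈ 0.602.
p = a·p₁ + b·p₂ ≈ (-0.823, -0.192, 0.535); φ = arcsin(p_z) ≈ 32.33°, λ = atan2(p_y, p_x) ≈ -166.85°.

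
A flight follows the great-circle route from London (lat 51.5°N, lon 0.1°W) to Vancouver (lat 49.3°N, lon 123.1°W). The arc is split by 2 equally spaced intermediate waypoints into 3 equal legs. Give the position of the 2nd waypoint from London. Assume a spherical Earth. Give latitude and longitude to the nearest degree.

≈ lat 65°N, lon 92°W

From cos δ = sin φ₁ sin φ₂ + cos φ₁ cos φ₂ cos Δλ, the central angle is δ ≈ 1.189 rad (68.1°).
Interpolate at f = 2/3 with slerp weights a = sin((1−f)δ)/sin δ ≈ 0.416, b = sin(fδ)/sin δ ≈ 0.768.
p = a·p₁ + b·p₂ ≈ (-0.014, -0.420, 0.908); φ = arcsin(p_z) ≈ 65.17°, λ = atan2(p_y, p_x) ≈ -91.96°.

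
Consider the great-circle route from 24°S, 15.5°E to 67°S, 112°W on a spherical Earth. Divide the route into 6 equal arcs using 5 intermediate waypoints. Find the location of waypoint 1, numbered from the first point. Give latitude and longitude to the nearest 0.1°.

The haversine formula gives a central angle δ ≈ 1.413 rad (81.0°) between the endpoints.
Interpolate at f = 1/6 with slerp weights a = sin((1−f)δ)/sin δ ≈ 0.935, b = sin(fδ)/sin δ ≈ 0.236.
p = a·p₁ + b·p₂ ≈ (0.789, 0.143, -0.598); φ = arcsin(p_z) ≈ -36.72°, λ = atan2(p_y, p_x) ≈ 10.26°.

≈ 36.7°S, 10.3°E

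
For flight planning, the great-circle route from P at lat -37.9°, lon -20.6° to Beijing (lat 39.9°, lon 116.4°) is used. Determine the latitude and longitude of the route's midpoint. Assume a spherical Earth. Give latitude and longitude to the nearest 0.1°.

≈ lat 2.7°, lon 45.9°

Write both endpoints as unit vectors p₁, p₂ with components (cos φ cos λ, cos φ sin λ, sin φ).
The central angle between the endpoints is δ = arccos(p₁·p₂) ≈ 2.562 rad (146.8°).
Interpolate at f = 1/2 with slerp weights a = sin((1−f)δ)/sin δ ≈ 1.750, b = sin(fδ)/sin δ ≈ 1.750.
p = a·p₁ + b·p₂ ≈ (0.696, 0.717, 0.048); φ = arcsin(p_z) ≈ 2.72°, λ = atan2(p_y, p_x) ≈ 45.85°.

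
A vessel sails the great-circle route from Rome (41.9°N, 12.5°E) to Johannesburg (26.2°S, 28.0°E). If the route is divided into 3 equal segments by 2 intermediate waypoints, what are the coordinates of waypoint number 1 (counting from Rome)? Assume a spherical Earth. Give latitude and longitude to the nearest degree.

Convert each endpoint to a unit vector on the sphere (x = cos φ cos λ, y = cos φ sin λ, z = sin φ).
The central angle between the endpoints is δ = arccos(p₁·p₂) ≈ 1.215 rad (69.6°).
Interpolate at f = 1/3 with slerp weights a = sin((1−f)δ)/sin δ ≈ 0.773, b = sin(fδ)/sin δ ≈ 0.420.
p = a·p₁ + b·p₂ ≈ (0.894, 0.302, 0.330); φ = arcsin(p_z) ≈ 19.29°, λ = atan2(p_y, p_x) ≈ 18.63°.

≈ 19°N, 19°E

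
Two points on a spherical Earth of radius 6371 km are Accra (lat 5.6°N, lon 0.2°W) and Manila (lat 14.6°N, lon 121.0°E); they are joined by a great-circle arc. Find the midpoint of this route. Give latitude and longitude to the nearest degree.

Convert each endpoint to a unit vector on the sphere (x = cos φ cos λ, y = cos φ sin λ, z = sin φ).
The central angle between the endpoints is δ = arccos(p₁·p₂) ≈ 2.065 rad (118.3°).
Interpolate at f = 1/2 with slerp weights a = sin((1−f)δ)/sin δ ≈ 0.975, b = sin(fδ)/sin δ ≈ 0.975.
p = a·p₁ + b·p₂ ≈ (0.485, 0.806, 0.341); φ = arcsin(p_z) ≈ 19.94°, λ = atan2(p_y, p_x) ≈ 58.97°.

≈ lat 20°N, lon 59°E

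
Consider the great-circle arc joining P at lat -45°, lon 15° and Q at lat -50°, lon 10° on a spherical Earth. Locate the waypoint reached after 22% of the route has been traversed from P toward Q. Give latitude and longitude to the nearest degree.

≈ lat -46°, lon 14°

Write both endpoints as unit vectors p₁, p₂ with components (cos φ cos λ, cos φ sin λ, sin φ).
The central angle between the endpoints is δ = arccos(p₁·p₂) ≈ 0.105 rad (6.0°).
Interpolate at f = 0.22 with slerp weights a = sin((1−f)δ)/sin δ ≈ 0.781, b = sin(fδ)/sin δ ≈ 0.220.
p = a·p₁ + b·p₂ ≈ (0.673, 0.167, -0.721); φ = arcsin(p_z) ≈ -46.12°, λ = atan2(p_y, p_x) ≈ 13.98°.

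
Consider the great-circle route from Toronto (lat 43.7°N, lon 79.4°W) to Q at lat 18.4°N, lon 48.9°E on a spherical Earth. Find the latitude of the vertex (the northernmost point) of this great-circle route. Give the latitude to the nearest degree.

≈ 57°N

The great circle lies in the plane with unit normal n̂ = (p₁ × p₂)/|p₁ × p₂|.
Here n̂_z ≈ +0.550; the vertex latitude is φ_max = arccos|n̂_z| ≈ 56.6°.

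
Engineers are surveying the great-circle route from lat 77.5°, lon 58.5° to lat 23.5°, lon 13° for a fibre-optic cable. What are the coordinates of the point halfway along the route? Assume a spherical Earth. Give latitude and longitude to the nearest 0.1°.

≈ lat 51.9°, lon 21.2°

The haversine formula gives a central angle δ ≈ 1.014 rad (58.1°) between the endpoints.
Interpolate at f = 1/2 with slerp weights a = sin((1−f)δ)/sin δ ≈ 0.572, b = sin(fδ)/sin δ ≈ 0.572.
p = a·p₁ + b·p₂ ≈ (0.576, 0.224, 0.786); φ = arcsin(p_z) ≈ 51.86°, λ = atan2(p_y, p_x) ≈ 21.22°.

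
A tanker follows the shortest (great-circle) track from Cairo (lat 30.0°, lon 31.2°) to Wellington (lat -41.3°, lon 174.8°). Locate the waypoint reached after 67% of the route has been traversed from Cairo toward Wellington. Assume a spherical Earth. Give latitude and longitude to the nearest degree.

Write both endpoints as unit vectors p₁, p₂ with components (cos φ cos λ, cos φ sin λ, sin φ).
The central angle between the endpoints is δ = arccos(p₁·p₂) ≈ 2.594 rad (148.6°).
Interpolate at f = 0.67 with slerp weights a = sin((1−f)δ)/sin δ ≈ 1.450, b = sin(fδ)/sin δ ≈ 1.893.
p = a·p₁ + b·p₂ ≈ (-0.342, 0.779, -0.525); φ = arcsin(p_z) ≈ -31.64°, λ = atan2(p_y, p_x) ≈ 113.72°.

≈ lat -32°, lon 114°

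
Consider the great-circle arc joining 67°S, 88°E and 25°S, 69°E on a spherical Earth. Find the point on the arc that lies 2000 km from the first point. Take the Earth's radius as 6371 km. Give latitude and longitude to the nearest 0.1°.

Convert each endpoint to a unit vector on the sphere (x = cos φ cos λ, y = cos φ sin λ, z = sin φ).
The central angle between the endpoints is δ = arccos(p₁·p₂) ≈ 0.761 rad (43.6°). The total great-circle distance is δ·R ≈ 0.761 × 6371 ≈ 4851 km, so the target fraction is f = 2000/4851 ≈ 0.412.
Interpolate at f ≈ 0.412 with slerp weights a = sin((1−f)δ)/sin δ ≈ 0.627, b = sin(fδ)/sin δ ≈ 0.448.
p = a·p₁ + b·p₂ ≈ (0.154, 0.624, -0.766); φ = arcsin(p_z) ≈ -50.04°, λ = atan2(p_y, p_x) ≈ 76.14°.

≈ 50.0°S, 76.1°E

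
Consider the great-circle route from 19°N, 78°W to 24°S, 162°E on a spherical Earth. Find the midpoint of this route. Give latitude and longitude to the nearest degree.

≈ 5°S, 136°W

Convert each endpoint to a unit vector on the sphere (x = cos φ cos λ, y = cos φ sin λ, z = sin φ).
The central angle between the endpoints is δ = arccos(p₁·p₂) ≈ 2.170 rad (124.4°).
Interpolate at f = 1/2 with slerp weights a = sin((1−f)δ)/sin δ ≈ 1.071, b = sin(fδ)/sin δ ≈ 1.071.
p = a·p₁ + b·p₂ ≈ (-0.720, -0.688, -0.087); φ = arcsin(p_z) ≈ -4.99°, λ = atan2(p_y, p_x) ≈ -136.29°.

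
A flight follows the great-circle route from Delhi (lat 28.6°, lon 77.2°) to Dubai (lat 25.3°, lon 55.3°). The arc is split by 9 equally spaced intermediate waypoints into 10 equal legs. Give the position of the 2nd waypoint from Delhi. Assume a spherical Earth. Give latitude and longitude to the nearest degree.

≈ lat 28°, lon 73°

Write both endpoints as unit vectors p₁, p₂ with components (cos φ cos λ, cos φ sin λ, sin φ).
The central angle between the endpoints is δ = arccos(p₁·p₂) ≈ 0.345 rad (19.8°).
Interpolate at f = 2/10 with slerp weights a = sin((1−f)δ)/sin δ ≈ 0.806, b = sin(fδ)/sin δ ≈ 0.204.
p = a·p₁ + b·p₂ ≈ (0.262, 0.841, 0.473); φ = arcsin(p_z) ≈ 28.22°, λ = atan2(p_y, p_x) ≈ 72.73°.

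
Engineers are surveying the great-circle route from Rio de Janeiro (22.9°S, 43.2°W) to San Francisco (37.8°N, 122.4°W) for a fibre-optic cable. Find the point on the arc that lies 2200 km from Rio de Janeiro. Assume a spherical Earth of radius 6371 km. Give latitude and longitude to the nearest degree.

Write both endpoints as unit vectors p₁, p₂ with components (cos φ cos λ, cos φ sin λ, sin φ).
The central angle between the endpoints is δ = arccos(p₁·p₂) ≈ 1.673 rad (95.9°). The total great-circle distance is δ·R ≈ 1.673 × 6371 ≈ 10659 km, so the target fraction is f = 2200/10659 ≈ 0.206.
Interpolate at f ≈ 0.206 with slerp weights a = sin((1−f)δ)/sin δ ≈ 0.976, b = sin(fδ)/sin δ ≈ 0.340.
p = a·p₁ + b·p₂ ≈ (0.511, -0.842, -0.171); φ = arcsin(p_z) ≈ -9.85°, λ = atan2(p_y, p_x) ≈ -58.75°.

≈ (10°S, 59°W)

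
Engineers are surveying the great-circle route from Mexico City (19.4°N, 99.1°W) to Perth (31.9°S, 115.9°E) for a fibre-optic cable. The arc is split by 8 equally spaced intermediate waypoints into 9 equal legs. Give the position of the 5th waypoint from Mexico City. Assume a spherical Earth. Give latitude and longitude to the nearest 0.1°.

Convert each endpoint to a unit vector on the sphere (x = cos φ cos λ, y = cos φ sin λ, z = sin φ).
The central angle between the endpoints is δ = arccos(p₁·p₂) ≈ 2.553 rad (146.3°).
Interpolate at f = 5/9 with slerp weights a = sin((1−f)δ)/sin δ ≈ 1.631, b = sin(fδ)/sin δ ≈ 1.779.
p = a·p₁ + b·p₂ ≈ (-0.903, -0.161, -0.398); φ = arcsin(p_z) ≈ -23.47°, λ = atan2(p_y, p_x) ≈ -169.91°.

≈ 23.5°S, 169.9°W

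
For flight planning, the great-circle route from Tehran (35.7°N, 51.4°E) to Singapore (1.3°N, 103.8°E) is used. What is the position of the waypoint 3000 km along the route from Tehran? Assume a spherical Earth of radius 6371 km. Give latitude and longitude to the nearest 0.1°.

Write both endpoints as unit vectors p₁, p₂ with components (cos φ cos λ, cos φ sin λ, sin φ).
The central angle between the endpoints is δ = arccos(p₁·p₂) ≈ 1.037 rad (59.4°). The total great-circle distance is δ·R ≈ 1.037 × 6371 ≈ 6608 km, so the target fraction is f = 3000/6608 ≈ 0.454.
Interpolate at f ≈ 0.454 with slerp weights a = sin((1−f)δ)/sin δ ≈ 0.623, b = sin(fδ)/sin δ ≈ 0.527.
p = a·p₁ + b·p₂ ≈ (0.190, 0.907, 0.376); φ = arcsin(p_z) ≈ 22.06°, λ = atan2(p_y, p_x) ≈ 78.17°.

≈ 22.1°N, 78.2°E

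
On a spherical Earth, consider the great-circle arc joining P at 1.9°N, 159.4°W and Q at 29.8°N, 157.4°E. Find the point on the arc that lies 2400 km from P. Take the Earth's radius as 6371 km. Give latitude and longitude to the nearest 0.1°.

Convert each endpoint to a unit vector on the sphere (x = cos φ cos λ, y = cos φ sin λ, z = sin φ).
The central angle between the endpoints is δ = arccos(p₁·p₂) ≈ 0.865 rad (49.6°). The total great-circle distance is δ·R ≈ 0.865 × 6371 ≈ 5510 km, so the target fraction is f = 2400/5510 ≈ 0.436.
Interpolate at f ≈ 0.436 with slerp weights a = sin((1−f)δ)/sin δ ≈ 0.616, b = sin(fδ)/sin δ ≈ 0.483.
p = a·p₁ + b·p₂ ≈ (-0.964, -0.056, 0.261); φ = arcsin(p_z) ≈ 15.11°, λ = atan2(p_y, p_x) ≈ -176.70°.

≈ 15.1°N, 176.7°W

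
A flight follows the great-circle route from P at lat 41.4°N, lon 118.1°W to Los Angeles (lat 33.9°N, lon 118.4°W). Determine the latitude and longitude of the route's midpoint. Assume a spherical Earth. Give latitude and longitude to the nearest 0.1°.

Write both endpoints as unit vectors p₁, p₂ with components (cos φ cos λ, cos φ sin λ, sin φ).
The central angle between the endpoints is δ = arccos(p₁·p₂) ≈ 0.131 rad (7.5°).
Interpolate at f = 1/2 with slerp weights a = sin((1−f)δ)/sin δ ≈ 0.501, b = sin(fδ)/sin δ ≈ 0.501.
p = a·p₁ + b·p₂ ≈ (-0.375, -0.697, 0.611); φ = arcsin(p_z) ≈ 37.65°, λ = atan2(p_y, p_x) ≈ -118.26°.

≈ lat 37.7°N, lon 118.3°W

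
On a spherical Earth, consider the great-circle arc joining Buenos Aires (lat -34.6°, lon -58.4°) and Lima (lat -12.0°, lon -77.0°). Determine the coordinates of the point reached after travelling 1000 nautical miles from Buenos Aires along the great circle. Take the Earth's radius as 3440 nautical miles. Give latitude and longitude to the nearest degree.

≈ lat -22°, lon -70°

From cos δ = sin φ₁ sin φ₂ + cos φ₁ cos φ₂ cos Δλ, the central angle is δ ≈ 0.492 rad (28.2°). The total great-circle distance is δ·R ≈ 0.492 × 3440 ≈ 1694 nmi, so the target fraction is f = 1000/1694 ≈ 0.590.
Interpolate at f ≈ 0.590 with slerp weights a = sin((1−f)δ)/sin δ ≈ 0.424, b = sin(fδ)/sin δ ≈ 0.606.
p = a·p₁ + b·p₂ ≈ (0.316, -0.875, -0.367); φ = arcsin(p_z) ≈ -21.51°, λ = atan2(p_y, p_x) ≈ -70.13°.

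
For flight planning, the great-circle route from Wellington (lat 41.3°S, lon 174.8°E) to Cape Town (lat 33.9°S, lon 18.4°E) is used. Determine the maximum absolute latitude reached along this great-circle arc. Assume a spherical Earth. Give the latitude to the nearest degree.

≈ 75°S

The great circle lies in the plane with unit normal n̂ = (p₁ × p₂)/|p₁ × p₂|.
Here n̂_z ≈ -0.255; the vertex latitude is φ_max = arccos|n̂_z| ≈ 75.2°.
Check via Clairaut: cos φ_max = |cos φ₁| · sin C = cos(41.3°)·sin(160.2°) ≈ 0.255, again giving ≈ 75.2°.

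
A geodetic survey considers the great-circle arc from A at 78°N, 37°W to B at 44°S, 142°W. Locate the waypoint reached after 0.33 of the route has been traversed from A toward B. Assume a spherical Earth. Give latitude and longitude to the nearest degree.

≈ 45°N, 118°W

From cos δ = sin φ₁ sin φ₂ + cos φ₁ cos φ₂ cos Δλ, the central angle is δ ≈ 2.372 rad (135.9°).
Interpolate at f = 0.33 with slerp weights a = sin((1−f)δ)/sin δ ≈ 1.437, b = sin(fδ)/sin δ ≈ 1.013.
p = a·p₁ + b·p₂ ≈ (-0.336, -0.629, 0.701); φ = arcsin(p_z) ≈ 44.54°, λ = atan2(p_y, p_x) ≈ -118.12°.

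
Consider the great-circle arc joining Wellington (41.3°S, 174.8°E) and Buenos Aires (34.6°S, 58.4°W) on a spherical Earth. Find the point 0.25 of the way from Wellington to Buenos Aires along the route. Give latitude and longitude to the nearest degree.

Convert each endpoint to a unit vector on the sphere (x = cos φ cos λ, y = cos φ sin λ, z = sin φ).
The central angle between the endpoints is δ = arccos(p₁·p₂) ≈ 1.566 rad (89.8°).
Interpolate at f = 0.25 with slerp weights a = sin((1−f)δ)/sin δ ≈ 0.923, b = sin(fδ)/sin δ ≈ 0.382.
p = a·p₁ + b·p₂ ≈ (-0.526, -0.205, -0.826); φ = arcsin(p_z) ≈ -55.66°, λ = atan2(p_y, p_x) ≈ -158.72°.

≈ 56°S, 159°W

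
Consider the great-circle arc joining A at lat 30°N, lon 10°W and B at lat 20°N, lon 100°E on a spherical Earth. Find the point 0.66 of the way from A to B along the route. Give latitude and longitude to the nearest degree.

Convert each endpoint to a unit vector on the sphere (x = cos φ cos λ, y = cos φ sin λ, z = sin φ).
The central angle between the endpoints is δ = arccos(p₁·p₂) ≈ 1.678 rad (96.2°).
Interpolate at f = 0.66 with slerp weights a = sin((1−f)δ)/sin δ ≈ 0.543, b = sin(fδ)/sin δ ≈ 0.900.
p = a·p₁ + b·p₂ ≈ (0.317, 0.751, 0.579); φ = arcsin(p_z) ≈ 35.41°, λ = atan2(p_y, p_x) ≈ 67.15°.

≈ lat 35°N, lon 67°E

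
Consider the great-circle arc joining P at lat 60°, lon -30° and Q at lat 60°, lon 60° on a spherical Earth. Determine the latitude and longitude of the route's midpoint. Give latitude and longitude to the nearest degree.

The haversine formula gives a central angle δ ≈ 0.723 rad (41.4°) between the endpoints.
Interpolate at f = 1/2 with slerp weights a = sin((1−f)δ)/sin δ ≈ 0.535, b = sin(fδ)/sin δ ≈ 0.535.
p = a·p₁ + b·p₂ ≈ (0.365, 0.098, 0.926); φ = arcsin(p_z) ≈ 67.79°, λ = atan2(p_y, p_x) ≈ 15.00°.

≈ lat 68°, lon 15°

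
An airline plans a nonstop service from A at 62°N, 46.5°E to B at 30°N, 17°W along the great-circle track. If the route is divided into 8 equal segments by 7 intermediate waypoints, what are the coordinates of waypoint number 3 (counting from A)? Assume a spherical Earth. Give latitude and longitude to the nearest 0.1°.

≈ 54.3°N, 12.4°E

Write both endpoints as unit vectors p₁, p₂ with components (cos φ cos λ, cos φ sin λ, sin φ).
The central angle between the endpoints is δ = arccos(p₁·p₂) ≈ 0.898 rad (51.5°).
Interpolate at f = 3/8 with slerp weights a = sin((1−f)δ)/sin δ ≈ 0.681, b = sin(fδ)/sin δ ≈ 0.423.
p = a·p₁ + b·p₂ ≈ (0.570, 0.125, 0.812); φ = arcsin(p_z) ≈ 54.31°, λ = atan2(p_y, p_x) ≈ 12.35°.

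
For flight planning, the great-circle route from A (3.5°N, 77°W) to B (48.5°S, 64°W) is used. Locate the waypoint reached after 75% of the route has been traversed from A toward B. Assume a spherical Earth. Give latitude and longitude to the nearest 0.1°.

The haversine formula gives a central angle δ ≈ 0.929 rad (53.2°) between the endpoints.
Interpolate at f = 0.75 with slerp weights a = sin((1−f)δ)/sin δ ≈ 0.287, b = sin(fδ)/sin δ ≈ 0.801.
p = a·p₁ + b·p₂ ≈ (0.297, -0.757, -0.582); φ = arcsin(p_z) ≈ -35.62°, λ = atan2(p_y, p_x) ≈ -68.55°.

≈ (35.6°S, 68.6°W)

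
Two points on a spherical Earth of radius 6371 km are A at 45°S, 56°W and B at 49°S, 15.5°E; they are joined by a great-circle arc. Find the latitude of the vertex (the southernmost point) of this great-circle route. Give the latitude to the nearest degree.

The great circle lies in the plane with unit normal n̂ = (p₁ × p₂)/|p₁ × p₂|.
Here n̂_z ≈ +0.601; the vertex latitude is φ_max = arccos|n̂_z| ≈ 53.1°.

≈ 53°S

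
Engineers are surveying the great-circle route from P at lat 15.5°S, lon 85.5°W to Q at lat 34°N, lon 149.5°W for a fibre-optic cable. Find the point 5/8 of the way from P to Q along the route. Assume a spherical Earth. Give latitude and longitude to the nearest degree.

≈ lat 17°N, lon 122°W

The haversine formula gives a central angle δ ≈ 1.369 rad (78.4°) between the endpoints.
Interpolate at f = 5/8 with slerp weights a = sin((1−f)δ)/sin δ ≈ 0.501, b = sin(fδ)/sin δ ≈ 0.771.
p = a·p₁ + b·p₂ ≈ (-0.513, -0.806, 0.297); φ = arcsin(p_z) ≈ 17.27°, λ = atan2(p_y, p_x) ≈ -122.46°.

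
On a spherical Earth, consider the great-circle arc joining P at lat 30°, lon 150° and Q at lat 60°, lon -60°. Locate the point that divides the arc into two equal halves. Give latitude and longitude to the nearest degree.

Write both endpoints as unit vectors p₁, p₂ with components (cos φ cos λ, cos φ sin λ, sin φ).
The central angle between the endpoints is δ = arccos(p₁·p₂) ≈ 1.513 rad (86.7°).
Interpolate at f = 1/2 with slerp weights a = sin((1−f)δ)/sin δ ≈ 0.687, b = sin(fδ)/sin δ ≈ 0.687.
p = a·p₁ + b·p₂ ≈ (-0.344, -0.000, 0.939); φ = arcsin(p_z) ≈ 69.90°, λ = atan2(p_y, p_x) ≈ -180.00°.

≈ lat 70°, lon 180°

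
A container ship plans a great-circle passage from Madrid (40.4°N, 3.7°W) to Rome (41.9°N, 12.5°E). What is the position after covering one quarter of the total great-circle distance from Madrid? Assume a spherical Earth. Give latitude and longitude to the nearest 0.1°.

From cos δ = sin φ₁ sin φ₂ + cos φ₁ cos φ₂ cos Δλ, the central angle is δ ≈ 0.214 rad (12.3°).
Interpolate at f = 1/4 with slerp weights a = sin((1−f)δ)/sin δ ≈ 0.753, b = sin(fδ)/sin δ ≈ 0.252.
p = a·p₁ + b·p₂ ≈ (0.755, 0.004, 0.656); φ = arcsin(p_z) ≈ 40.99°, λ = atan2(p_y, p_x) ≈ 0.27°.

≈ 41.0°N, 0.3°E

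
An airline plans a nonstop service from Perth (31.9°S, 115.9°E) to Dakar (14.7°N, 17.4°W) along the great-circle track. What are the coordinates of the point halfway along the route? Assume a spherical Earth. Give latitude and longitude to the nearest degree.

The haversine formula gives a central angle δ ≈ 2.342 rad (134.2°) between the endpoints.
Interpolate at f = 1/2 with slerp weights a = sin((1−f)δ)/sin δ ≈ 1.285, b = sin(fδ)/sin δ ≈ 1.285.
p = a·p₁ + b·p₂ ≈ (0.710, 0.610, -0.353); φ = arcsin(p_z) ≈ -20.67°, λ = atan2(p_y, p_x) ≈ 40.67°.

≈ 21°S, 41°E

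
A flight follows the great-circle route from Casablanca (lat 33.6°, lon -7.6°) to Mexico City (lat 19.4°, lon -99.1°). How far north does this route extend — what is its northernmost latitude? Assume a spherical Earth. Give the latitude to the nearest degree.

The great circle lies in the plane with unit normal n̂ = (p₁ × p₂)/|p₁ × p₂|.
Here n̂_z ≈ -0.796; the vertex latitude is φ_max = arccos|n̂_z| ≈ 37.2°.

≈ 37°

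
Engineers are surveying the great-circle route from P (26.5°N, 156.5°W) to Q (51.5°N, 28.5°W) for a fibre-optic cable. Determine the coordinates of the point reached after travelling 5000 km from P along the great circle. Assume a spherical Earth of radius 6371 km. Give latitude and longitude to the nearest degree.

≈ (60°N, 112°W)

Write both endpoints as unit vectors p₁, p₂ with components (cos φ cos λ, cos φ sin λ, sin φ).
The central angle between the endpoints is δ = arccos(p₁·p₂) ≈ 1.565 rad (89.6°). The total great-circle distance is δ·R ≈ 1.565 × 6371 ≈ 9968 km, so the target fraction is f = 5000/9968 ≈ 0.502.
Interpolate at f ≈ 0.502 with slerp weights a = sin((1−f)δ)/sin δ ≈ 0.703, b = sin(fδ)/sin δ ≈ 0.707.
p = a·p₁ + b·p₂ ≈ (-0.190, -0.461, 0.867); φ = arcsin(p_z) ≈ 60.09°, λ = atan2(p_y, p_x) ≈ -112.45°.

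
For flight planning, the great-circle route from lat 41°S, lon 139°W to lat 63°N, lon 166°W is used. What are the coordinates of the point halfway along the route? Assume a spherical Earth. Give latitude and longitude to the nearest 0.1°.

Write both endpoints as unit vectors p₁, p₂ with components (cos φ cos λ, cos φ sin λ, sin φ).
The central angle between the endpoints is δ = arccos(p₁·p₂) ≈ 1.854 rad (106.2°).
Interpolate at f = 1/2 with slerp weights a = sin((1−f)δ)/sin δ ≈ 0.833, b = sin(fδ)/sin δ ≈ 0.833.
p = a·p₁ + b·p₂ ≈ (-0.841, -0.504, 0.196); φ = arcsin(p_z) ≈ 11.29°, λ = atan2(p_y, p_x) ≈ -149.08°.

≈ lat 11.3°N, lon 149.1°W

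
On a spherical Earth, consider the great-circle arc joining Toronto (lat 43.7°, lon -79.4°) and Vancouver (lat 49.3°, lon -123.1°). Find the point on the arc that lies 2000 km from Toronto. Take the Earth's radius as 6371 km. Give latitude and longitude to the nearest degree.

Write both endpoints as unit vectors p₁, p₂ with components (cos φ cos λ, cos φ sin λ, sin φ).
The central angle between the endpoints is δ = arccos(p₁·p₂) ≈ 0.526 rad (30.2°). The total great-circle distance is δ·R ≈ 0.526 × 6371 ≈ 3354 km, so the target fraction is f = 2000/3354 ≈ 0.596.
Interpolate at f ≈ 0.596 with slerp weights a = sin((1−f)δ)/sin δ ≈ 0.420, b = sin(fδ)/sin δ ≈ 0.615.
p = a·p₁ + b·p₂ ≈ (-0.163, -0.634, 0.756); φ = arcsin(p_z) ≈ 49.11°, λ = atan2(p_y, p_x) ≈ -104.42°.

≈ lat 49°, lon -104°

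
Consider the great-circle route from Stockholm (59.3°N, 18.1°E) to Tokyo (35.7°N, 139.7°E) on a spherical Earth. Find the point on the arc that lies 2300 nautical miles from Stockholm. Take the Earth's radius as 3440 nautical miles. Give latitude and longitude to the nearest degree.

From cos δ = sin φ₁ sin φ₂ + cos φ₁ cos φ₂ cos Δλ, the central angle is δ ≈ 1.282 rad (73.5°). The total great-circle distance is δ·R ≈ 1.282 × 3440 ≈ 4411 nmi, so the target fraction is f = 2300/4411 ≈ 0.521.
Interpolate at f ≈ 0.521 with slerp weights a = sin((1−f)δ)/sin δ ≈ 0.601, b = sin(fδ)/sin δ ≈ 0.647.
p = a·p₁ + b·p₂ ≈ (-0.109, 0.435, 0.894); φ = arcsin(p_z) ≈ 63.36°, λ = atan2(p_y, p_x) ≈ 104.07°.

≈ 63°N, 104°E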